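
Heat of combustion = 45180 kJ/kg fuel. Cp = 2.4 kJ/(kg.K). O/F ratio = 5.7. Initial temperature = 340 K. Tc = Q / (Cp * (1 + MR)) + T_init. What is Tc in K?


Tc = 45180 / (2.4 * (1 + 5.7)) + 340 = 3150 K

3150 K


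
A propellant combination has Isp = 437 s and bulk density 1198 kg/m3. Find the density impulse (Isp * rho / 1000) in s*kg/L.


rho*Isp = 437 * 1198 / 1000 = 524 s*kg/L

524 s*kg/L


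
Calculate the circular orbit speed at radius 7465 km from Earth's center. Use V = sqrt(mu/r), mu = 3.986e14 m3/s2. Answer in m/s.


V = sqrt(3.986e14 / 7465000) = 7307 m/s

7307 m/s


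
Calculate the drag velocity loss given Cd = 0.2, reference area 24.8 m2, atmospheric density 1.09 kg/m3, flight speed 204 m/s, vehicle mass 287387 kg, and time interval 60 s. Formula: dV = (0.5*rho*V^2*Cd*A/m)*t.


D = 0.5 * 1.09 * 204^2 * 0.2 * 24.8 = 112496.37 N
a = 112496.37 / 287387 = 0.3914 m/s2
dV = 0.3914 * 60 = 23.5 m/s

23.5 m/s


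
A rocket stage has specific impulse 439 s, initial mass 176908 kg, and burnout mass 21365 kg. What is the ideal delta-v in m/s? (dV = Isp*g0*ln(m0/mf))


Ve = 439 * 9.81 = 4306.59 m/s
dV = 4306.59 * ln(176908/21365) = 9104 m/s

9104 m/s


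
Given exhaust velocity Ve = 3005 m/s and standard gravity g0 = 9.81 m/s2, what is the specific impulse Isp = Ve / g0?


Isp = Ve / g0 = 3005 / 9.81 = 306.3 s

306.3 s


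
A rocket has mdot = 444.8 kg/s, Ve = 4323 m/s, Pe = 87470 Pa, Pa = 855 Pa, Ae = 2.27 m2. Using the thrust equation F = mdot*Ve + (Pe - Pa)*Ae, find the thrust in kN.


F = 444.8 * 4323 + (87470 - 855) * 2.27 = 2.1195e+06 N = 2119.5 kN

2119.5 kN


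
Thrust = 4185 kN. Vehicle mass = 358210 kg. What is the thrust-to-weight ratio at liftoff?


TWR = 4185000 / (358210 * 9.81) = 1.19

1.19


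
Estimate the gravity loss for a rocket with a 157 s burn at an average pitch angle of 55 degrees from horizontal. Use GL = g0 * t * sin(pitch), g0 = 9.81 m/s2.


GL = 9.81 * 157 * sin(55 deg) = 1262 m/s

1262 m/s


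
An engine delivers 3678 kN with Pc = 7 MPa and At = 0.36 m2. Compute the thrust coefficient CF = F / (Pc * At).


CF = 3678000 / (7e6 * 0.36) = 1.46

1.46


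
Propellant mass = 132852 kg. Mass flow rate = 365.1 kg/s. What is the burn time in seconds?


tb = 132852 / 365.1 = 363.9 s

363.9 s


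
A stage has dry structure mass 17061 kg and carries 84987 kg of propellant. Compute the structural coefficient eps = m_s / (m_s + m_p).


eps = 17061 / (17061 + 84987) = 0.1672

0.1672


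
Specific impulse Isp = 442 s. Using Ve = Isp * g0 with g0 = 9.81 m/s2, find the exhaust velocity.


Ve = Isp * g0 = 442 * 9.81 = 4336.0 m/s

4336.0 m/s


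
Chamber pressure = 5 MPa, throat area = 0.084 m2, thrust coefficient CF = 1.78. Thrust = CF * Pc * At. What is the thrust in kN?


F = 1.78 * 5e6 * 0.084 = 747600.0 N = 747.6 kN

747.6 kN


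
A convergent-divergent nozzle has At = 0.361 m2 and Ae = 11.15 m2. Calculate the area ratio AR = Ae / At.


AR = 11.15 / 0.361 = 30.9

30.9


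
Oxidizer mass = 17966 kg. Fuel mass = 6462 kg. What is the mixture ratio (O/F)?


MR = 17966 / 6462 = 2.78

2.78


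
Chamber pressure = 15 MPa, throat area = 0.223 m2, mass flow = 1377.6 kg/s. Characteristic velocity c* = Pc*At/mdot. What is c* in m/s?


c* = 15e6 * 0.223 / 1377.6 = 2428 m/s

2428 m/s


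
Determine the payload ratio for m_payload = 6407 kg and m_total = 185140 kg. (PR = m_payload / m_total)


PR = 6407 / 185140 = 0.0346

0.0346


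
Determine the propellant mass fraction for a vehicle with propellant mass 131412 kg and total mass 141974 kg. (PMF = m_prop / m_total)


PMF = 131412 / 141974 = 0.926

0.926


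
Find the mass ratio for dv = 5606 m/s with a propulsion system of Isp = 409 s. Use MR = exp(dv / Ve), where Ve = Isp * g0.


Ve = 409 * 9.81 = 4012.29 m/s
MR = exp(5606 / 4012.29) = 4.044

4.044


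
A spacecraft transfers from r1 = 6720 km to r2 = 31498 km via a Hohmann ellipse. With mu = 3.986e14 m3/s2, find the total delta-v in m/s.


V1 = sqrt(mu/r1) = 7701.65 m/s
dV1 = V1*(sqrt(2*r2/(r1+r2)) - 1) = 2186.3 m/s
V2 = sqrt(mu/r2) = 3557.35 m/s
dV2 = V2*(1 - sqrt(2*r1/(r1+r2))) = 1447.79 m/s
Total dV = 3634 m/s

3634 m/s


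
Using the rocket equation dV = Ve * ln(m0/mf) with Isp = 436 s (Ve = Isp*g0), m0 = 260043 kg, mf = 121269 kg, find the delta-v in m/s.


Ve = 436 * 9.81 = 4277.16 m/s
dV = 4277.16 * ln(260043/121269) = 3263 m/s

3263 m/s


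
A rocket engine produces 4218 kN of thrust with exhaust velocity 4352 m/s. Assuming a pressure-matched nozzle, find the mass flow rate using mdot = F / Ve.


mdot = F / Ve = 4218000 / 4352 = 969.2 kg/s

969.2 kg/s


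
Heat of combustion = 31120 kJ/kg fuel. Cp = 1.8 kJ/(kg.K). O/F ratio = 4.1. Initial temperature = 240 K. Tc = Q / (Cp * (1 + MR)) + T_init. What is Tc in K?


Tc = 31120 / (1.8 * (1 + 4.1)) + 240 = 3630 K

3630 K


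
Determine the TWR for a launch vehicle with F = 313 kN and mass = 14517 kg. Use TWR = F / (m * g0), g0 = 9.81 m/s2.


TWR = 313000 / (14517 * 9.81) = 2.2

2.2


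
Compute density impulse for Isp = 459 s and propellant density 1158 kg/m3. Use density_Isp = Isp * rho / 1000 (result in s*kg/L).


rho*Isp = 459 * 1158 / 1000 = 532 s*kg/L

532 s*kg/L


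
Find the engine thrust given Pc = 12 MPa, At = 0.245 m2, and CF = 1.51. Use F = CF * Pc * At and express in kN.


F = 1.51 * 12e6 * 0.245 = 4.4394e+06 N = 4439.4 kN

4439.4 kN


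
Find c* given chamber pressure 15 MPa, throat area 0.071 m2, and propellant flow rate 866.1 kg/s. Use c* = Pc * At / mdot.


c* = 15e6 * 0.071 / 866.1 = 1230 m/s

1230 m/s


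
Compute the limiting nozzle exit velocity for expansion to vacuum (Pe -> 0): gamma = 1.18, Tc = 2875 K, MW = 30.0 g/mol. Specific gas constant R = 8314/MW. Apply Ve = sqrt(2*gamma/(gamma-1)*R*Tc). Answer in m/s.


R = 8314 / 30.0 = 277.13 J/(kg.K)
Ve = sqrt(2 * 1.18 / (1.18 - 1) * 277.13 * 2875) = 3232 m/s

3232 m/s


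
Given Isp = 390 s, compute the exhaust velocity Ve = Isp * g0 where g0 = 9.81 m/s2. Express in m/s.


Ve = Isp * g0 = 390 * 9.81 = 3825.9 m/s

3825.9 m/s


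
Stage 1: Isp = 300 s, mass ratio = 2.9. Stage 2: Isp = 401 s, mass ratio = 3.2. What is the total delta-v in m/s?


dV1 = 300 * 9.81 * ln(2.9) = 3133.4 m/s
dV2 = 401 * 9.81 * ln(3.2) = 4575.6 m/s
Total dV = 3133.4 + 4575.6 = 7709.0 m/s ~ 7709 m/s

7709 m/s


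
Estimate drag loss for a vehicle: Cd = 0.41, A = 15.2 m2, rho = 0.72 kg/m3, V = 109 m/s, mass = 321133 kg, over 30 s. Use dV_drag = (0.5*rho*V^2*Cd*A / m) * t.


D = 0.5 * 0.72 * 109^2 * 0.41 * 15.2 = 26655.26 N
a = 26655.26 / 321133 = 0.083 m/s2
dV = 0.083 * 30 = 2.5 m/s

2.5 m/s


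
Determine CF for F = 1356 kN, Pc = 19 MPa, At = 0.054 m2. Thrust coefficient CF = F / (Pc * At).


CF = 1356000 / (19e6 * 0.054) = 1.32

1.32


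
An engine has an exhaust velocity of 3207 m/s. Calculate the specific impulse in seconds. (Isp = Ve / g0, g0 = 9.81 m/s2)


Isp = Ve / g0 = 3207 / 9.81 = 326.9 s

326.9 s


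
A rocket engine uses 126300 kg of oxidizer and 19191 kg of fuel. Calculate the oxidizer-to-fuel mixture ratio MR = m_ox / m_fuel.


MR = 126300 / 19191 = 6.58

6.58


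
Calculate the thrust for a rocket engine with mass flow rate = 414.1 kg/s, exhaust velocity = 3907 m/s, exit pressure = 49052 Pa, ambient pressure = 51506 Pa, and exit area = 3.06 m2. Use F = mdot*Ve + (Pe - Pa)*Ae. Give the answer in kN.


F = 414.1 * 3907 + (49052 - 51506) * 3.06 = 1.6104e+06 N = 1610.4 kN

1610.4 kN


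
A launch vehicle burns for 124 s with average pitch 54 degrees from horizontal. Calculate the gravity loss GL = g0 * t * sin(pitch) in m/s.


GL = 9.81 * 124 * sin(54 deg) = 984 m/s

984 m/s


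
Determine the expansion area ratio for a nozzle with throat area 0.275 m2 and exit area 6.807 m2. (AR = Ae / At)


AR = 6.807 / 0.275 = 24.8

24.8


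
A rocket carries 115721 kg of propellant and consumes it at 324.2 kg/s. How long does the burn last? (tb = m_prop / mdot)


tb = 115721 / 324.2 = 356.9 s

356.9 s


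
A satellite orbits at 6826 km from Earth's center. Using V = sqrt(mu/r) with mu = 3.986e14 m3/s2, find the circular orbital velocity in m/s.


V = sqrt(3.986e14 / 6826000) = 7642 m/s

7642 m/s


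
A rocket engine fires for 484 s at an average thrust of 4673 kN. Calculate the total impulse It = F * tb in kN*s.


It = 4673 * 484 = 2261732 kN*s

2261732 kN*s


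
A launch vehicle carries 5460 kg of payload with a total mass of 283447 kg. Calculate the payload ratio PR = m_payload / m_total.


PR = 5460 / 283447 = 0.0193

0.0193


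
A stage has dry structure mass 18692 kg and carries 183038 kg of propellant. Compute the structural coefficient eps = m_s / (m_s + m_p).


eps = 18692 / (18692 + 183038) = 0.0927

0.0927


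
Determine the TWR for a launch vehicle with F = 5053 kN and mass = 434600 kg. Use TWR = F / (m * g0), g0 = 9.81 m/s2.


TWR = 5053000 / (434600 * 9.81) = 1.19

1.19


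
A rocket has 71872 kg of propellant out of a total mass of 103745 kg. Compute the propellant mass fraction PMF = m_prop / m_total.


PMF = 71872 / 103745 = 0.693

0.693


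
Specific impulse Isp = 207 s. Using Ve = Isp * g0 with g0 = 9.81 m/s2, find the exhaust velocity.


Ve = Isp * g0 = 207 * 9.81 = 2030.7 m/s

2030.7 m/s


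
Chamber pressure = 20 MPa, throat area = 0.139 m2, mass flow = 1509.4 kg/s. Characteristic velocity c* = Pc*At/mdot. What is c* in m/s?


c* = 20e6 * 0.139 / 1509.4 = 1842 m/s

1842 m/s


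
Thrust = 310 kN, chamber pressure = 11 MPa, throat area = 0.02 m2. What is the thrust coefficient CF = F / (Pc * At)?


CF = 310000 / (11e6 * 0.02) = 1.41

1.41


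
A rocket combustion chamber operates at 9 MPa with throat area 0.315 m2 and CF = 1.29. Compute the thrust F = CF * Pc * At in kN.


F = 1.29 * 9e6 * 0.315 = 3.6572e+06 N = 3657.2 kN

3657.2 kN


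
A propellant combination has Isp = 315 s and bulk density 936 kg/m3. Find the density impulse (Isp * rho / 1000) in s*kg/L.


rho*Isp = 315 * 936 / 1000 = 295 s*kg/L

295 s*kg/L


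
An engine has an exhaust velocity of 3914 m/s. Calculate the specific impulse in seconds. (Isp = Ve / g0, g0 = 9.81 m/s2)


Isp = Ve / g0 = 3914 / 9.81 = 399.0 s

399.0 s


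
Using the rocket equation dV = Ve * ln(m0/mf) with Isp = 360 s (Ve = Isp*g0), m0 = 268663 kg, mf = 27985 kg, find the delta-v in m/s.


Ve = 360 * 9.81 = 3531.6 m/s
dV = 3531.6 * ln(268663/27985) = 7988 m/s

7988 m/s


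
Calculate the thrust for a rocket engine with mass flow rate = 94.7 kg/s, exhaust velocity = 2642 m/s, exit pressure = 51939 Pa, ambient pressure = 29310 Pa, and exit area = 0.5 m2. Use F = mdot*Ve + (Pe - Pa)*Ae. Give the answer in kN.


F = 94.7 * 2642 + (51939 - 29310) * 0.5 = 261512.0 N = 261.5 kN

261.5 kN


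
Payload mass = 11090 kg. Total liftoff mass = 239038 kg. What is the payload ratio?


PR = 11090 / 239038 = 0.0464

0.0464


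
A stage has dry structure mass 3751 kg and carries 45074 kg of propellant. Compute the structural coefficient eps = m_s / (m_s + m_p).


eps = 3751 / (3751 + 45074) = 0.0768

0.0768


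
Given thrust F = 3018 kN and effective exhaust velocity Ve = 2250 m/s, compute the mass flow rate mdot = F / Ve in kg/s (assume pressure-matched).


mdot = F / Ve = 3018000 / 2250 = 1341.3 kg/s

1341.3 kg/s


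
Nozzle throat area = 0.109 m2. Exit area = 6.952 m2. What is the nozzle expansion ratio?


AR = 6.952 / 0.109 = 63.8

63.8


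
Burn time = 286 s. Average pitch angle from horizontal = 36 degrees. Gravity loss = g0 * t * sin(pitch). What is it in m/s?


GL = 9.81 * 286 * sin(36 deg) = 1649 m/s

1649 m/s


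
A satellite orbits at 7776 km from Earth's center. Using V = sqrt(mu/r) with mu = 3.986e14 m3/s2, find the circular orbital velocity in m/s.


V = sqrt(3.986e14 / 7776000) = 7160 m/s

7160 m/s


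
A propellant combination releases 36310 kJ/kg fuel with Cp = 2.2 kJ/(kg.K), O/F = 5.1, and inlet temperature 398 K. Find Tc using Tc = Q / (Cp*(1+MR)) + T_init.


Tc = 36310 / (2.2 * (1 + 5.1)) + 398 = 3104 K

3104 K


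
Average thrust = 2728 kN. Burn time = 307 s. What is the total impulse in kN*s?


It = 2728 * 307 = 837496 kN*s

837496 kN*s


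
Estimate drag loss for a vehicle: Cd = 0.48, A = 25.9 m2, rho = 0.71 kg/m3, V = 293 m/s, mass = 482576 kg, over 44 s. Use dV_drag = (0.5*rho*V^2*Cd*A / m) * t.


D = 0.5 * 0.71 * 293^2 * 0.48 * 25.9 = 378882.54 N
a = 378882.54 / 482576 = 0.7851 m/s2
dV = 0.7851 * 44 = 34.5 m/s

34.5 m/s


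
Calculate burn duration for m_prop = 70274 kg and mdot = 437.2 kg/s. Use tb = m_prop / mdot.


tb = 70274 / 437.2 = 160.7 s

160.7 s


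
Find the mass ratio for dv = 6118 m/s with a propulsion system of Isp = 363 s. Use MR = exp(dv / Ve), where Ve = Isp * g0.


Ve = 363 * 9.81 = 3561.03 m/s
MR = exp(6118 / 3561.03) = 5.574

5.574


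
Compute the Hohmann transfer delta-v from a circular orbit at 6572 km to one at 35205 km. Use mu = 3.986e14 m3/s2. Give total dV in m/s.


V1 = sqrt(mu/r1) = 7787.89 m/s
dV1 = V1*(sqrt(2*r2/(r1+r2)) - 1) = 2322.51 m/s
V2 = sqrt(mu/r2) = 3364.86 m/s
dV2 = V2*(1 - sqrt(2*r1/(r1+r2))) = 1477.47 m/s
Total dV = 3800 m/s

3800 m/s


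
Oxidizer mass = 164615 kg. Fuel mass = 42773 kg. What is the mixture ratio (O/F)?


MR = 164615 / 42773 = 3.85

3.85


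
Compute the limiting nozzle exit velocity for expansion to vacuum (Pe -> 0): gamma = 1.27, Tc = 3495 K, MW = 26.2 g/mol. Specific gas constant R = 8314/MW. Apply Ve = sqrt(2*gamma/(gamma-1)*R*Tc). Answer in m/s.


R = 8314 / 26.2 = 317.33 J/(kg.K)
Ve = sqrt(2 * 1.27 / (1.27 - 1) * 317.33 * 3495) = 3230 m/s

3230 m/s


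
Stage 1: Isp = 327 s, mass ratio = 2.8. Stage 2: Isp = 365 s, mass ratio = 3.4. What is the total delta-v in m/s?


dV1 = 327 * 9.81 * ln(2.8) = 3302.9 m/s
dV2 = 365 * 9.81 * ln(3.4) = 4381.9 m/s
Total dV = 3302.9 + 4381.9 = 7684.8 m/s ~ 7685 m/s

7685 m/s


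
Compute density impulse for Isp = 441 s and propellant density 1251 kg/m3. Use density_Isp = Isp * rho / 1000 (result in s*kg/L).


rho*Isp = 441 * 1251 / 1000 = 552 s*kg/L

552 s*kg/L


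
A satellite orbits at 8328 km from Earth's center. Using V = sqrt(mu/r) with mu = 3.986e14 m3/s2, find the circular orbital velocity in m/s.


V = sqrt(3.986e14 / 8328000) = 6918 m/s

6918 m/s


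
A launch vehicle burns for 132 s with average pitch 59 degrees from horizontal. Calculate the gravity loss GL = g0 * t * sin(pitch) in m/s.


GL = 9.81 * 132 * sin(59 deg) = 1110 m/s

1110 m/s


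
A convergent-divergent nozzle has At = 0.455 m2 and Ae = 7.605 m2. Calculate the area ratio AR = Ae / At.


AR = 7.605 / 0.455 = 16.7

16.7


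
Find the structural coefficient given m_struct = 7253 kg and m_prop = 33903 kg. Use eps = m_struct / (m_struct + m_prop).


eps = 7253 / (7253 + 33903) = 0.1762

0.1762


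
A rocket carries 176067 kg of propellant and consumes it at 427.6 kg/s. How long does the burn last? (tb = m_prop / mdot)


tb = 176067 / 427.6 = 411.8 s

411.8 s


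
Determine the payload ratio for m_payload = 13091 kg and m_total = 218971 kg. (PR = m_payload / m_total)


PR = 13091 / 218971 = 0.0598

0.0598


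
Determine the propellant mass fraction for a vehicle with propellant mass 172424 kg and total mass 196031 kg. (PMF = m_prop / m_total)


PMF = 172424 / 196031 = 0.88

0.88


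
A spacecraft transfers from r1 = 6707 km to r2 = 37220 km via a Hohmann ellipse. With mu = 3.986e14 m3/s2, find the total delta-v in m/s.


V1 = sqrt(mu/r1) = 7709.11 m/s
dV1 = V1*(sqrt(2*r2/(r1+r2)) - 1) = 2326.45 m/s
V2 = sqrt(mu/r2) = 3272.51 m/s
dV2 = V2*(1 - sqrt(2*r1/(r1+r2))) = 1464.11 m/s
Total dV = 3791 m/s

3791 m/s


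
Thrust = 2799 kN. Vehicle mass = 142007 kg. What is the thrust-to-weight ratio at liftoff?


TWR = 2799000 / (142007 * 9.81) = 2.01

2.01


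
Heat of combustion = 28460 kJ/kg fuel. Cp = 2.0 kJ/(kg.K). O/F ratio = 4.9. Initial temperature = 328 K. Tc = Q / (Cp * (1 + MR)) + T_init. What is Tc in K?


Tc = 28460 / (2.0 * (1 + 4.9)) + 328 = 2740 K

2740 K


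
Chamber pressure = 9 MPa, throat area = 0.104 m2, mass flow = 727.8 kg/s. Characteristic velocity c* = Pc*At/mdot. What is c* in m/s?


c* = 9e6 * 0.104 / 727.8 = 1286 m/s

1286 m/s


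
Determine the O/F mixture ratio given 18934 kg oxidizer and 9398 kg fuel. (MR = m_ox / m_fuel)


MR = 18934 / 9398 = 2.01

2.01


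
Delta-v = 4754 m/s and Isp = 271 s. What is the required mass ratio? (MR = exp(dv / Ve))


Ve = 271 * 9.81 = 2658.51 m/s
MR = exp(4754 / 2658.51) = 5.979

5.979


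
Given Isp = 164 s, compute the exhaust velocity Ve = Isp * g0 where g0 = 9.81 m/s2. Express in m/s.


Ve = Isp * g0 = 164 * 9.81 = 1608.8 m/s

1608.8 m/s


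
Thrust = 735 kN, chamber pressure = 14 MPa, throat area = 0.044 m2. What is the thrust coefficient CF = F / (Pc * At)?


CF = 735000 / (14e6 * 0.044) = 1.19

1.19


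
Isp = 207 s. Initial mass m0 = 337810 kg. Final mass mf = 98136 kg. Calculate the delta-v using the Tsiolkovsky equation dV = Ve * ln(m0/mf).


Ve = 207 * 9.81 = 2030.67 m/s
dV = 2030.67 * ln(337810/98136) = 2510 m/s

2510 m/s


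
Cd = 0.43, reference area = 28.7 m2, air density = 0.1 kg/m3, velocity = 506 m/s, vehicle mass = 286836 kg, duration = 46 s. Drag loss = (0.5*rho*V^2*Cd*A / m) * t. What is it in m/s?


D = 0.5 * 0.1 * 506^2 * 0.43 * 28.7 = 157987.01 N
a = 157987.01 / 286836 = 0.5508 m/s2
dV = 0.5508 * 46 = 25.3 m/s

25.3 m/s


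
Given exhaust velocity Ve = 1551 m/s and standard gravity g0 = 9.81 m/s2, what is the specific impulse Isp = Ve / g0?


Isp = Ve / g0 = 1551 / 9.81 = 158.1 s

158.1 s


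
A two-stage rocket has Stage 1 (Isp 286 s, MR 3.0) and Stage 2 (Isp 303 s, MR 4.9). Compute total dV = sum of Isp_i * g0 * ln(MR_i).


dV1 = 286 * 9.81 * ln(3.0) = 3082.3 m/s
dV2 = 303 * 9.81 * ln(4.9) = 4723.9 m/s
Total dV = 3082.3 + 4723.9 = 7806.2 m/s ~ 7806 m/s

7806 m/s


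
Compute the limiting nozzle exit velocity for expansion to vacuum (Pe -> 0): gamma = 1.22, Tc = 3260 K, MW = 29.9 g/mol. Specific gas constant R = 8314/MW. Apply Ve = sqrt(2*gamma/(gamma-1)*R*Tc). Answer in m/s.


R = 8314 / 29.9 = 278.06 J/(kg.K)
Ve = sqrt(2 * 1.22 / (1.22 - 1) * 278.06 * 3260) = 3171 m/s

3171 m/s


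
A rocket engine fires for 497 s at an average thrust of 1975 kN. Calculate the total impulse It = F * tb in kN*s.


It = 1975 * 497 = 981575 kN*s

981575 kN*s


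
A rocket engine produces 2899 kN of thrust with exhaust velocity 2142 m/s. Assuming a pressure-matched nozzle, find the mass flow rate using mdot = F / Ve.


mdot = F / Ve = 2899000 / 2142 = 1353.4 kg/s

1353.4 kg/s


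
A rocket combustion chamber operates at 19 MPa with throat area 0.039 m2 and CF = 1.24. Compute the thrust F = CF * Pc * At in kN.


F = 1.24 * 19e6 * 0.039 = 918840.0 N = 918.8 kN

918.8 kN


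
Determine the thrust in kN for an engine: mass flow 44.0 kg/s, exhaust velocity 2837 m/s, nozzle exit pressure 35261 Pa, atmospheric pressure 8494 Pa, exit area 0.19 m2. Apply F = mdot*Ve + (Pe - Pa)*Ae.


F = 44.0 * 2837 + (35261 - 8494) * 0.19 = 129914.0 N = 129.9 kN

129.9 kN


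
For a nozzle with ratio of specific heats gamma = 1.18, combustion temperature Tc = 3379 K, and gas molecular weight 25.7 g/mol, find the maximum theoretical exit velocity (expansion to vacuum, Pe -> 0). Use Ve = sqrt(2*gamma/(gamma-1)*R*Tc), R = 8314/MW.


R = 8314 / 25.7 = 323.5 J/(kg.K)
Ve = sqrt(2 * 1.18 / (1.18 - 1) * 323.5 * 3379) = 3786 m/s

3786 m/s


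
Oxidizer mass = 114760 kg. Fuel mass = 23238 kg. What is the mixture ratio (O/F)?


MR = 114760 / 23238 = 4.94

4.94


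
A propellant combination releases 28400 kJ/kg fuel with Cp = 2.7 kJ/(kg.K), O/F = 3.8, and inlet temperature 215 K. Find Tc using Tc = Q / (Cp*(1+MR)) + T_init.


Tc = 28400 / (2.7 * (1 + 3.8)) + 215 = 2406 K

2406 K


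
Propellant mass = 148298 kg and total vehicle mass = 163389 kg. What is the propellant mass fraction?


PMF = 148298 / 163389 = 0.908

0.908


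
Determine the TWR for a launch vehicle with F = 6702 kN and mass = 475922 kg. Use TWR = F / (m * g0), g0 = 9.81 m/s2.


TWR = 6702000 / (475922 * 9.81) = 1.44

1.44


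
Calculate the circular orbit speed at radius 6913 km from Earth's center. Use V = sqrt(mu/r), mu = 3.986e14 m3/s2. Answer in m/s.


V = sqrt(3.986e14 / 6913000) = 7593 m/s

7593 m/s


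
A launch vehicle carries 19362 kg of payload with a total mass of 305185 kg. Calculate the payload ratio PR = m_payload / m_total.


PR = 19362 / 305185 = 0.0634

0.0634


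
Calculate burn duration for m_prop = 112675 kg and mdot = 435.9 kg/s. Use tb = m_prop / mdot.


tb = 112675 / 435.9 = 258.5 s

258.5 s


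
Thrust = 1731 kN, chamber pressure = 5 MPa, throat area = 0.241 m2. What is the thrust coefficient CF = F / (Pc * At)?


CF = 1731000 / (5e6 * 0.241) = 1.44

1.44


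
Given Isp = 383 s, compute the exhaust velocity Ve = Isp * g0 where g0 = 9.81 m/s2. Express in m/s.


Ve = Isp * g0 = 383 * 9.81 = 3757.2 m/s

3757.2 m/s


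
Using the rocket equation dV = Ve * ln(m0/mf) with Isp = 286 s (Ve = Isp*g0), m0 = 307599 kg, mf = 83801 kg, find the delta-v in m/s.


Ve = 286 * 9.81 = 2805.66 m/s
dV = 2805.66 * ln(307599/83801) = 3648 m/s

3648 m/s


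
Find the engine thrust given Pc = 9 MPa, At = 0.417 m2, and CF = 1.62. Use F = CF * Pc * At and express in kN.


F = 1.62 * 9e6 * 0.417 = 6.0799e+06 N = 6079.9 kN

6079.9 kN


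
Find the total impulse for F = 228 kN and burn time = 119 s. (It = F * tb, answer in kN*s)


It = 228 * 119 = 27132 kN*s

27132 kN*s


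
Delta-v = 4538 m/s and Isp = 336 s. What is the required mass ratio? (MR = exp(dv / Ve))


Ve = 336 * 9.81 = 3296.16 m/s
MR = exp(4538 / 3296.16) = 3.962

3.962


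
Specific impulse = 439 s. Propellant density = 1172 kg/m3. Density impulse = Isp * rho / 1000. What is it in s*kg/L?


rho*Isp = 439 * 1172 / 1000 = 515 s*kg/L

515 s*kg/L


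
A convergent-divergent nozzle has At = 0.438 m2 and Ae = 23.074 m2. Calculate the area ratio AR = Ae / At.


AR = 23.074 / 0.438 = 52.7

52.7


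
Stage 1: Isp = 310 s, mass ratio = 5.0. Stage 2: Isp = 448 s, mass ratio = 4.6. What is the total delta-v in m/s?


dV1 = 310 * 9.81 * ln(5.0) = 4894.5 m/s
dV2 = 448 * 9.81 * ln(4.6) = 6706.8 m/s
Total dV = 4894.5 + 6706.8 = 11601.3 m/s ~ 11601 m/s

11601 m/s


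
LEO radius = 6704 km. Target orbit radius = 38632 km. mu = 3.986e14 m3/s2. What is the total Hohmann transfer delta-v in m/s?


V1 = sqrt(mu/r1) = 7710.84 m/s
dV1 = V1*(sqrt(2*r2/(r1+r2)) - 1) = 2355.43 m/s
V2 = sqrt(mu/r2) = 3212.14 m/s
dV2 = V2*(1 - sqrt(2*r1/(r1+r2))) = 1465.29 m/s
Total dV = 3821 m/s

3821 m/s


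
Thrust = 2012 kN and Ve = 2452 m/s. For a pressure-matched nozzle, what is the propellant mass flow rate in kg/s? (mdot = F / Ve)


mdot = F / Ve = 2012000 / 2452 = 820.6 kg/s

820.6 kg/s


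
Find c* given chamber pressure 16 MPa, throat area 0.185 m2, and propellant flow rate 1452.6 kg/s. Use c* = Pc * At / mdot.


c* = 16e6 * 0.185 / 1452.6 = 2038 m/s

2038 m/s


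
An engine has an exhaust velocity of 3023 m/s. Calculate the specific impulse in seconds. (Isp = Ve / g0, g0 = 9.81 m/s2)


Isp = Ve / g0 = 3023 / 9.81 = 308.2 s

308.2 s


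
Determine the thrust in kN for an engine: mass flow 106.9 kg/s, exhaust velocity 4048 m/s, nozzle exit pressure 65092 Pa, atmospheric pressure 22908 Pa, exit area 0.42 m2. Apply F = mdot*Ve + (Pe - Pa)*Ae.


F = 106.9 * 4048 + (65092 - 22908) * 0.42 = 450448.0 N = 450.4 kN

450.4 kN


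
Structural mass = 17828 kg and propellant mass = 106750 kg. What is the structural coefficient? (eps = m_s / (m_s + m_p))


eps = 17828 / (17828 + 106750) = 0.1431

0.1431


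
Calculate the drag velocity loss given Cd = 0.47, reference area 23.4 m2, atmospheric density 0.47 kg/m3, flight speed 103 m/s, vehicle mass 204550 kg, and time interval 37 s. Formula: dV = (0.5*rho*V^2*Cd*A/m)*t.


D = 0.5 * 0.47 * 103^2 * 0.47 * 23.4 = 27419.28 N
a = 27419.28 / 204550 = 0.134 m/s2
dV = 0.134 * 37 = 5.0 m/s

5.0 m/s


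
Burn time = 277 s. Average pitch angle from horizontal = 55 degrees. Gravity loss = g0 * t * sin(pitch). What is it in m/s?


GL = 9.81 * 277 * sin(55 deg) = 2226 m/s

2226 m/s


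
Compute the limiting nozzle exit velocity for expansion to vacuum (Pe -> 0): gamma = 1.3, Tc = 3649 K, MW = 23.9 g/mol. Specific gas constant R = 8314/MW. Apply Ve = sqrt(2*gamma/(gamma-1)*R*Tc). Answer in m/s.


R = 8314 / 23.9 = 347.87 J/(kg.K)
Ve = sqrt(2 * 1.3 / (1.3 - 1) * 347.87 * 3649) = 3317 m/s

3317 m/s


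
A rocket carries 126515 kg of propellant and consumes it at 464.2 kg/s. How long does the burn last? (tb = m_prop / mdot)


tb = 126515 / 464.2 = 272.5 s

272.5 s


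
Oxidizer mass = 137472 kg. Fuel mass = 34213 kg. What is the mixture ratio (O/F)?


MR = 137472 / 34213 = 4.02

4.02


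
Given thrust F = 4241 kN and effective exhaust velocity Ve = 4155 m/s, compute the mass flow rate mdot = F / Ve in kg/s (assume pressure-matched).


mdot = F / Ve = 4241000 / 4155 = 1020.7 kg/s

1020.7 kg/s


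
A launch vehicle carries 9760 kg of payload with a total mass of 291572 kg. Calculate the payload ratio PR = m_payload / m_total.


PR = 9760 / 291572 = 0.0335

0.0335


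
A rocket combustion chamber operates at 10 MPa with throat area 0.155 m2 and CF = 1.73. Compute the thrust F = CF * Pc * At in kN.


F = 1.73 * 10e6 * 0.155 = 2.6815e+06 N = 2681.5 kN

2681.5 kN


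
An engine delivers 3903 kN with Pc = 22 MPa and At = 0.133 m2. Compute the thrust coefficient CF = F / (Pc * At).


CF = 3903000 / (22e6 * 0.133) = 1.33

1.33


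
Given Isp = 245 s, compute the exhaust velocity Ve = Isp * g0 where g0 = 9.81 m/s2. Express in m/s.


Ve = Isp * g0 = 245 * 9.81 = 2403.5 m/s

2403.5 m/s


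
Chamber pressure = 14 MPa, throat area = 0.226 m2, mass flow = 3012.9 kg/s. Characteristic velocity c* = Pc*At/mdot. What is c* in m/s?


c* = 14e6 * 0.226 / 3012.9 = 1050 m/s

1050 m/s


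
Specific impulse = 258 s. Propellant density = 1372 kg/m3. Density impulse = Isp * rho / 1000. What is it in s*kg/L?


rho*Isp = 258 * 1372 / 1000 = 354 s*kg/L

354 s*kg/L


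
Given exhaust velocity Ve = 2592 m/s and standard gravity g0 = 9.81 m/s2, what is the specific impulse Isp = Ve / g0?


Isp = Ve / g0 = 2592 / 9.81 = 264.2 s

264.2 s


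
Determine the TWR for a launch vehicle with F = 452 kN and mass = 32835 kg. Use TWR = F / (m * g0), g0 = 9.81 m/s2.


TWR = 452000 / (32835 * 9.81) = 1.4

1.4


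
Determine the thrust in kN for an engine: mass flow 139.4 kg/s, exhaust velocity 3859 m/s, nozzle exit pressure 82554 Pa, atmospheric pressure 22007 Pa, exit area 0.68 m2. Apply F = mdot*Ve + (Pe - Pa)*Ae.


F = 139.4 * 3859 + (82554 - 22007) * 0.68 = 579117.0 N = 579.1 kN

579.1 kN


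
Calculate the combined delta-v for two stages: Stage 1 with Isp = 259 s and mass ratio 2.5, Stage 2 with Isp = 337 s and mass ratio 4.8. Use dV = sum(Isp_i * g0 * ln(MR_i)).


dV1 = 259 * 9.81 * ln(2.5) = 2328.1 m/s
dV2 = 337 * 9.81 * ln(4.8) = 5185.8 m/s
Total dV = 2328.1 + 5185.8 = 7513.9 m/s ~ 7514 m/s

7514 m/s


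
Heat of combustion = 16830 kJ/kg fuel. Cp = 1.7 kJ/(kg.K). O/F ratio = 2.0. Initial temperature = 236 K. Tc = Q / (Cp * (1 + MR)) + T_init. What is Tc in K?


Tc = 16830 / (1.7 * (1 + 2.0)) + 236 = 3536 K

3536 K


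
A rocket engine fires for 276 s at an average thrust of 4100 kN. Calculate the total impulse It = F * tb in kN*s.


It = 4100 * 276 = 1131600 kN*s

1131600 kN*s


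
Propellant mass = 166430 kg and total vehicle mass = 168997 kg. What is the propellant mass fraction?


PMF = 166430 / 168997 = 0.985

0.985


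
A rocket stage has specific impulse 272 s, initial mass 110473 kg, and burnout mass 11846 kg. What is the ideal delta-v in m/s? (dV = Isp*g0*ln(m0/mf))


Ve = 272 * 9.81 = 2668.32 m/s
dV = 2668.32 * ln(110473/11846) = 5958 m/s

5958 m/s


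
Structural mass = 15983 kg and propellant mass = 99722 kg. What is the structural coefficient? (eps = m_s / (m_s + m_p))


eps = 15983 / (15983 + 99722) = 0.1381

0.1381


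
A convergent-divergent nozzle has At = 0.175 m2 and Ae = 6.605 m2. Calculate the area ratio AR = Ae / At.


AR = 6.605 / 0.175 = 37.7

37.7


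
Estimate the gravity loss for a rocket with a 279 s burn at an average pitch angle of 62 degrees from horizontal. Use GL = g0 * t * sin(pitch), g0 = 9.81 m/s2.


GL = 9.81 * 279 * sin(62 deg) = 2417 m/s

2417 m/s


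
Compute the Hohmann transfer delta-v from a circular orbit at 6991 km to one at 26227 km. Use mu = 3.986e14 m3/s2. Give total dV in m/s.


V1 = sqrt(mu/r1) = 7550.9 m/s
dV1 = V1*(sqrt(2*r2/(r1+r2)) - 1) = 1937.68 m/s
V2 = sqrt(mu/r2) = 3898.47 m/s
dV2 = V2*(1 - sqrt(2*r1/(r1+r2))) = 1369.22 m/s
Total dV = 3307 m/s

3307 m/s


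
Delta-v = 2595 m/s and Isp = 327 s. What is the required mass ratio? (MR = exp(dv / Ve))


Ve = 327 * 9.81 = 3207.87 m/s
MR = exp(2595 / 3207.87) = 2.246

2.246


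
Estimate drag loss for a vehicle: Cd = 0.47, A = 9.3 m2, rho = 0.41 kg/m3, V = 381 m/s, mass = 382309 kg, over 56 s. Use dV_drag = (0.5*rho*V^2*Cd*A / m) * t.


D = 0.5 * 0.41 * 381^2 * 0.47 * 9.3 = 130072.24 N
a = 130072.24 / 382309 = 0.3402 m/s2
dV = 0.3402 * 56 = 19.1 m/s

19.1 m/s


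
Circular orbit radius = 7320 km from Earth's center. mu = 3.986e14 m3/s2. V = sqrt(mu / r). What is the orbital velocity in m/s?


V = sqrt(3.986e14 / 7320000) = 7379 m/s

7379 m/s


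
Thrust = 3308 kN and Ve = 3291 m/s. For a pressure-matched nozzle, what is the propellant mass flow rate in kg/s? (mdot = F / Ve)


mdot = F / Ve = 3308000 / 3291 = 1005.2 kg/s

1005.2 kg/s


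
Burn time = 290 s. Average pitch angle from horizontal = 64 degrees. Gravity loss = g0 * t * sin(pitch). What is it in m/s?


GL = 9.81 * 290 * sin(64 deg) = 2557 m/s

2557 m/s


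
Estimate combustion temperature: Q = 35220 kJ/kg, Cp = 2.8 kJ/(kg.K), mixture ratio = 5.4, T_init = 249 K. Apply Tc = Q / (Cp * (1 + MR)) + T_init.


Tc = 35220 / (2.8 * (1 + 5.4)) + 249 = 2214 K

2214 K


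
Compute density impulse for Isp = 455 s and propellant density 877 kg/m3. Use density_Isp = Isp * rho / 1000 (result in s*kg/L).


rho*Isp = 455 * 877 / 1000 = 399 s*kg/L

399 s*kg/L


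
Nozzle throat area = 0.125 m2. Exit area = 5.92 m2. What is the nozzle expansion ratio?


AR = 5.92 / 0.125 = 47.4

47.4


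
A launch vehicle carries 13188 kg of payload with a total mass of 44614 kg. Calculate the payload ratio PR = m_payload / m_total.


PR = 13188 / 44614 = 0.2956

0.2956


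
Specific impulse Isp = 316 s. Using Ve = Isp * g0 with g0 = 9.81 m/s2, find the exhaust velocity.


Ve = Isp * g0 = 316 * 9.81 = 3100.0 m/s

3100.0 m/s


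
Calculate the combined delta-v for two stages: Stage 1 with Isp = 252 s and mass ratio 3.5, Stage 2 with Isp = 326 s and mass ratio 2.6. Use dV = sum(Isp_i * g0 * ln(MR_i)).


dV1 = 252 * 9.81 * ln(3.5) = 3097.0 m/s
dV2 = 326 * 9.81 * ln(2.6) = 3055.8 m/s
Total dV = 3097.0 + 3055.8 = 6152.8 m/s ~ 6153 m/s

6153 m/s


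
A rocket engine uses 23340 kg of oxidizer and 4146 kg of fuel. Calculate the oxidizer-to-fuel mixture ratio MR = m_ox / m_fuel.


MR = 23340 / 4146 = 5.63

5.63


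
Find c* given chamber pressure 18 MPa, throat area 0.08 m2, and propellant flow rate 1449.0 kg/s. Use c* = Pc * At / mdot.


c* = 18e6 * 0.08 / 1449.0 = 994 m/s

994 m/s


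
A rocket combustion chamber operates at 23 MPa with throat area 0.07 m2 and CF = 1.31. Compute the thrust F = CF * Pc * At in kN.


F = 1.31 * 23e6 * 0.07 = 2.1091e+06 N = 2109.1 kN

2109.1 kN


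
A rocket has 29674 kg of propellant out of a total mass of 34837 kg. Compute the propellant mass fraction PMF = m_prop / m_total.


PMF = 29674 / 34837 = 0.852

0.852


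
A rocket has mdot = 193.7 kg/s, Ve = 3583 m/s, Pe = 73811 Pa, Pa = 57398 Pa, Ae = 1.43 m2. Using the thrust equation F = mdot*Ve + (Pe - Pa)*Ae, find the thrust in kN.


F = 193.7 * 3583 + (73811 - 57398) * 1.43 = 717498.0 N = 717.5 kN

717.5 kN


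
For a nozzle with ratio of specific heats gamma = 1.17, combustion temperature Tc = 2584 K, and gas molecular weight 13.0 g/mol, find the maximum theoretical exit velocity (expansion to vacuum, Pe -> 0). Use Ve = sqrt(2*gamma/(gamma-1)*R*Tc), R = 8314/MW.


R = 8314 / 13.0 = 639.54 J/(kg.K)
Ve = sqrt(2 * 1.17 / (1.17 - 1) * 639.54 * 2584) = 4769 m/s

4769 m/s


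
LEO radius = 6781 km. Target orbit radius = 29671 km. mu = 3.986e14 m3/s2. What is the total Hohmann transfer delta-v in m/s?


V1 = sqrt(mu/r1) = 7666.93 m/s
dV1 = V1*(sqrt(2*r2/(r1+r2)) - 1) = 2115.39 m/s
V2 = sqrt(mu/r2) = 3665.24 m/s
dV2 = V2*(1 - sqrt(2*r1/(r1+r2))) = 1429.59 m/s
Total dV = 3545 m/s

3545 m/s


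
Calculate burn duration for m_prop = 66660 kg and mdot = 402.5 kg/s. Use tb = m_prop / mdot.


tb = 66660 / 402.5 = 165.6 s

165.6 s


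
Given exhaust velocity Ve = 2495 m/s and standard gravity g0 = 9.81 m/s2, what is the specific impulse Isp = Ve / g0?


Isp = Ve / g0 = 2495 / 9.81 = 254.3 s

254.3 s


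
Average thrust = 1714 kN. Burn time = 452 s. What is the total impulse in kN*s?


It = 1714 * 452 = 774728 kN*s

774728 kN*s


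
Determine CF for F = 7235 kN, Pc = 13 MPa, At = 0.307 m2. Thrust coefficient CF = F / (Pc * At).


CF = 7235000 / (13e6 * 0.307) = 1.81

1.81


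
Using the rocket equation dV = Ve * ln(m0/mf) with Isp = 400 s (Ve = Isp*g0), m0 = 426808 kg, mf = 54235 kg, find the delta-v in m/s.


Ve = 400 * 9.81 = 3924.0 m/s
dV = 3924.0 * ln(426808/54235) = 8095 m/s

8095 m/s


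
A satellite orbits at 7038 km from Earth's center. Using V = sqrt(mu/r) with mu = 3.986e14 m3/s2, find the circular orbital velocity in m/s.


V = sqrt(3.986e14 / 7038000) = 7526 m/s

7526 m/s


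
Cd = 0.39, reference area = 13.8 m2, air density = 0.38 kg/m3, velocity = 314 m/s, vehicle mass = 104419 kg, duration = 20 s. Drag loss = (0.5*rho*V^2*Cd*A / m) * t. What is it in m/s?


D = 0.5 * 0.38 * 314^2 * 0.39 * 13.8 = 100822.3 N
a = 100822.3 / 104419 = 0.9656 m/s2
dV = 0.9656 * 20 = 19.3 m/s

19.3 m/s


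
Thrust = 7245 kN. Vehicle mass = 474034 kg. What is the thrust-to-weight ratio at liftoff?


TWR = 7245000 / (474034 * 9.81) = 1.56

1.56


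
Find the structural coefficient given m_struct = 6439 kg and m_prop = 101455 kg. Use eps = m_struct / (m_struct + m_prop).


eps = 6439 / (6439 + 101455) = 0.0597

0.0597


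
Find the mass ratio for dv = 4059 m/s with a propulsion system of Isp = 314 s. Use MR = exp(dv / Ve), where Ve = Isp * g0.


Ve = 314 * 9.81 = 3080.34 m/s
MR = exp(4059 / 3080.34) = 3.735

3.735


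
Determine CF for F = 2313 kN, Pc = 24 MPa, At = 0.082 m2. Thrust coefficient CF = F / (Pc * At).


CF = 2313000 / (24e6 * 0.082) = 1.18

1.18


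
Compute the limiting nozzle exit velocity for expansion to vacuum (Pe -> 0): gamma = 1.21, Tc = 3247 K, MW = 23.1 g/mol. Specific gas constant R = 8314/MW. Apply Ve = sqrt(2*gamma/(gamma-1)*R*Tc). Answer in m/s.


R = 8314 / 23.1 = 359.91 J/(kg.K)
Ve = sqrt(2 * 1.21 / (1.21 - 1) * 359.91 * 3247) = 3670 m/s

3670 m/s


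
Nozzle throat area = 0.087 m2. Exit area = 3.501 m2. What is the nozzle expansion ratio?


AR = 3.501 / 0.087 = 40.2

40.2


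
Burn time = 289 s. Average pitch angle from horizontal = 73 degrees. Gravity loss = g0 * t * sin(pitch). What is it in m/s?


GL = 9.81 * 289 * sin(73 deg) = 2711 m/s

2711 m/s


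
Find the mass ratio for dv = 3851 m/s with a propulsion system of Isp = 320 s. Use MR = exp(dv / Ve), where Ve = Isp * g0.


Ve = 320 * 9.81 = 3139.2 m/s
MR = exp(3851 / 3139.2) = 3.41

3.41


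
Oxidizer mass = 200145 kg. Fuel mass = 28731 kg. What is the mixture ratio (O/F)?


MR = 200145 / 28731 = 6.97

6.97


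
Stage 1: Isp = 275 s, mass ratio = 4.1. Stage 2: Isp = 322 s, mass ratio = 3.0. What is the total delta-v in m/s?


dV1 = 275 * 9.81 * ln(4.1) = 3806.5 m/s
dV2 = 322 * 9.81 * ln(3.0) = 3470.3 m/s
Total dV = 3806.5 + 3470.3 = 7276.8 m/s ~ 7277 m/s

7277 m/s


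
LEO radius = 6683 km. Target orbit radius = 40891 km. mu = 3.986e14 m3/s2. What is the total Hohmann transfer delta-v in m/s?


V1 = sqrt(mu/r1) = 7722.94 m/s
dV1 = V1*(sqrt(2*r2/(r1+r2)) - 1) = 2402.8 m/s
V2 = sqrt(mu/r2) = 3122.16 m/s
dV2 = V2*(1 - sqrt(2*r1/(r1+r2))) = 1467.26 m/s
Total dV = 3870 m/s

3870 m/s


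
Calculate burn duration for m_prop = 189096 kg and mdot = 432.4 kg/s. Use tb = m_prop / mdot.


tb = 189096 / 432.4 = 437.3 s

437.3 s


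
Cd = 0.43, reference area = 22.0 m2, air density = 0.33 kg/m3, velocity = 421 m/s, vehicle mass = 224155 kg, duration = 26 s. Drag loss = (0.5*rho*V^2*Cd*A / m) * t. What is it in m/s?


D = 0.5 * 0.33 * 421^2 * 0.43 * 22.0 = 276655.48 N
a = 276655.48 / 224155 = 1.2342 m/s2
dV = 1.2342 * 26 = 32.1 m/s

32.1 m/s


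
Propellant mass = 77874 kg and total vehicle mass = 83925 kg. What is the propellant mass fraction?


PMF = 77874 / 83925 = 0.928

0.928


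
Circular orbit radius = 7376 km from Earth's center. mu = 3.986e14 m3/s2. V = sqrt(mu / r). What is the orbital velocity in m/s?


V = sqrt(3.986e14 / 7376000) = 7351 m/s

7351 m/s


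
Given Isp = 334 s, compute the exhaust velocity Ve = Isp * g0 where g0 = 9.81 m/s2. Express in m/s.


Ve = Isp * g0 = 334 * 9.81 = 3276.5 m/s

3276.5 m/s


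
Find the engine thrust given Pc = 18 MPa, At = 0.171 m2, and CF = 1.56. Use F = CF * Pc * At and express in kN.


F = 1.56 * 18e6 * 0.171 = 4.8017e+06 N = 4801.7 kN

4801.7 kN


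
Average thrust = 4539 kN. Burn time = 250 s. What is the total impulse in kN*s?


It = 4539 * 250 = 1134750 kN*s

1134750 kN*s


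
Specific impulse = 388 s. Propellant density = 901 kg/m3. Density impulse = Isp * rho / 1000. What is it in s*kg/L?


rho*Isp = 388 * 901 / 1000 = 350 s*kg/L

350 s*kg/L


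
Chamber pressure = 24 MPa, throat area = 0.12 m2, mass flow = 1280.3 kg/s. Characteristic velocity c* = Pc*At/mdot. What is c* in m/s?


c* = 24e6 * 0.12 / 1280.3 = 2249 m/s

2249 m/s


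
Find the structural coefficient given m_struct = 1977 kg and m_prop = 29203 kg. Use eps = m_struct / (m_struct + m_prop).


eps = 1977 / (1977 + 29203) = 0.0634

0.0634


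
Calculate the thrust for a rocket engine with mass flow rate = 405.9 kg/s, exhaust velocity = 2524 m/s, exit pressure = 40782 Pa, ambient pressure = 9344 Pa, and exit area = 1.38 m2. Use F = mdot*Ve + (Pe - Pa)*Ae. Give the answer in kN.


F = 405.9 * 2524 + (40782 - 9344) * 1.38 = 1.0679e+06 N = 1067.9 kN

1067.9 kN


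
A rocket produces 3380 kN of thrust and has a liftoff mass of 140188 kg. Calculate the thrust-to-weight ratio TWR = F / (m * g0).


TWR = 3380000 / (140188 * 9.81) = 2.46

2.46


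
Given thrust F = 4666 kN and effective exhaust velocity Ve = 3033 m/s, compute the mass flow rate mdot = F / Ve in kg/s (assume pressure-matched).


mdot = F / Ve = 4666000 / 3033 = 1538.4 kg/s

1538.4 kg/s


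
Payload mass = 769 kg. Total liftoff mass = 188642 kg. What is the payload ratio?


PR = 769 / 188642 = 0.0041

0.0041


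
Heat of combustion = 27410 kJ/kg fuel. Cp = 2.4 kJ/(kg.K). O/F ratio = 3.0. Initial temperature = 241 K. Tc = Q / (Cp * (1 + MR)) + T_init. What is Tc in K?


Tc = 27410 / (2.4 * (1 + 3.0)) + 241 = 3096 K

3096 K


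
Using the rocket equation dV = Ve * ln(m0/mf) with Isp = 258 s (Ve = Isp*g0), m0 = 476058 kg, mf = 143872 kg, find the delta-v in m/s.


Ve = 258 * 9.81 = 2530.98 m/s
dV = 2530.98 * ln(476058/143872) = 3029 m/s

3029 m/s
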